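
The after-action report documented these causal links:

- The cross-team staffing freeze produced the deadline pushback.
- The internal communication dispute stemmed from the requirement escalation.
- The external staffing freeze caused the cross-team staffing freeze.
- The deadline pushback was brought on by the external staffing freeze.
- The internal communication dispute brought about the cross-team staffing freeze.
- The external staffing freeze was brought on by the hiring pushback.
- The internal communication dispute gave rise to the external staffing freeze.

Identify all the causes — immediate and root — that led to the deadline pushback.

Immediate causes of the deadline pushback: the external staffing freeze, the cross-team staffing freeze.
Further upstream: the requirement escalation, the internal communication dispute, the hiring pushback.

the cross-team staffing freeze, the external staffing freeze, the hiring pushback, the internal communication dispute, the requirement escalation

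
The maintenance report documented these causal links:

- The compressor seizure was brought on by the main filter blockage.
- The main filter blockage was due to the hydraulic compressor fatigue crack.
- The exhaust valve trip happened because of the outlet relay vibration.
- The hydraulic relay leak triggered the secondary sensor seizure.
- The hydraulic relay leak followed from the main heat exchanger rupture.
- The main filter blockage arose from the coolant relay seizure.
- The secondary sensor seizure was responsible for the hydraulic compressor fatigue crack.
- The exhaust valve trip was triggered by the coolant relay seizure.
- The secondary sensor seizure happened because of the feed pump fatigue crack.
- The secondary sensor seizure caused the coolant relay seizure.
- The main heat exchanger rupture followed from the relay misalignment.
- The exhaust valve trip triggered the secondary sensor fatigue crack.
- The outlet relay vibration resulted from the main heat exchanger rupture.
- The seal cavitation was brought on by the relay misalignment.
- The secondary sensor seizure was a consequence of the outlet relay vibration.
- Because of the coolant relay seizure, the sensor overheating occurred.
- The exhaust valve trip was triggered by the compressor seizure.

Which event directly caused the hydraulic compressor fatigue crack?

Upstream contributors include the relay misalignment, the main heat exchanger rupture, the hydraulic relay leak, the outlet relay vibration, the feed pump fatigue crack, but only the secondary sensor seizure feeds directly into the hydraulic compressor fatigue crack.

the secondary sensor seizure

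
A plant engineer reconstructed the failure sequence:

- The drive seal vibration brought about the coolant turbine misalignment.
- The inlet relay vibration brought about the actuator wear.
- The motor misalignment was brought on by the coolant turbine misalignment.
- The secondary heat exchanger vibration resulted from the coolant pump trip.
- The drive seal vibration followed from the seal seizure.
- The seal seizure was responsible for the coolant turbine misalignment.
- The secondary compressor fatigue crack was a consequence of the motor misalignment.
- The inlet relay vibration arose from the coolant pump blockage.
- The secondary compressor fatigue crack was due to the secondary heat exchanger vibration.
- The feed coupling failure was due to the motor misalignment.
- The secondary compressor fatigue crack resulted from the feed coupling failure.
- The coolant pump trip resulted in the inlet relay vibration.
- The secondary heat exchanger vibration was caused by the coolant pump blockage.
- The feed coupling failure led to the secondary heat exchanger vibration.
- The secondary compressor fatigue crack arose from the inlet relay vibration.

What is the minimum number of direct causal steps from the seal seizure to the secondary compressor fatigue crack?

Shortest chain: the seal seizure → the coolant turbine misalignment → the motor misalignment → the secondary compressor fatigue crack.

3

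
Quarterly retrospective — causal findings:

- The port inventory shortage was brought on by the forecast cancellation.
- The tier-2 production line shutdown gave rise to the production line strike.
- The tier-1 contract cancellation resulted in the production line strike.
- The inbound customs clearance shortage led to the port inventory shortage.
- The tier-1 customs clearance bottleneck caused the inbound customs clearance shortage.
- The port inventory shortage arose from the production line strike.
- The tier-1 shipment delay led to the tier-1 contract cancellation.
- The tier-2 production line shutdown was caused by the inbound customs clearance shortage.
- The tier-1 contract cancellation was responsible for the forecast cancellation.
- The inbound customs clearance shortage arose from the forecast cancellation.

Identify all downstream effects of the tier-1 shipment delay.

the forecast cancellation, the inbound customs clearance shortage, the port inventory shortage, the production line strike, the tier-1 contract cancellation, the tier-2 production line shutdown

Direct effects: the tier-1 contract cancellation.
2 steps out: the forecast cancellation, the production line strike.
3 steps out: the inbound customs clearance shortage, the port inventory shortage.
4 steps out: the tier-2 production line shutdown.
Not reachable from it: the tier-1 customs clearance bottleneck.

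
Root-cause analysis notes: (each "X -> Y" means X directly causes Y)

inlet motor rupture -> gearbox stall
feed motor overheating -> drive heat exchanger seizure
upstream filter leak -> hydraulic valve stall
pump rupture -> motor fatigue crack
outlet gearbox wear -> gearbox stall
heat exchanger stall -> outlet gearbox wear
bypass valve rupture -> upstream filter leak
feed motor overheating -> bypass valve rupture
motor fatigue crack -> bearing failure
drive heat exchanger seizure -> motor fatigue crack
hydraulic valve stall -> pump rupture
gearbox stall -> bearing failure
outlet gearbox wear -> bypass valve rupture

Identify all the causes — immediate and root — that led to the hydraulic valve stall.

Immediate cause of the hydraulic valve stall: the upstream filter leak.
Further upstream: the heat exchanger stall, the feed motor overheating, the outlet gearbox wear, the bypass valve rupture.

the bypass valve rupture, the feed motor overheating, the heat exchanger stall, the outlet gearbox wear, the upstream filter leak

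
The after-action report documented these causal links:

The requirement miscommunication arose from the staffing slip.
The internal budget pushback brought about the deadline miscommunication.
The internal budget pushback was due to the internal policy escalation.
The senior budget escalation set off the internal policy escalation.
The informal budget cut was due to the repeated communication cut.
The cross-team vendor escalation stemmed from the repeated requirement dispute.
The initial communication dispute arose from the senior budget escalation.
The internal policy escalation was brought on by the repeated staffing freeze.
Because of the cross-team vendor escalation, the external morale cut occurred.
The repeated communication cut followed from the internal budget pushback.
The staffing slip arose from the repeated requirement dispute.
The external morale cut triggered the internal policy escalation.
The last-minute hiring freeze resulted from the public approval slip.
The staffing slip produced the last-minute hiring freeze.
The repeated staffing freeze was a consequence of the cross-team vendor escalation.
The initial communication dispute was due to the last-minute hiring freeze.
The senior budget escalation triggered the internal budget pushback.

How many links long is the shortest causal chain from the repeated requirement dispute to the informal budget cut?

Shortest chain: the repeated requirement dispute → the cross-team vendor escalation → the repeated staffing freeze → the internal policy escalation → the internal budget pushback → the repeated communication cut → the informal budget cut.

6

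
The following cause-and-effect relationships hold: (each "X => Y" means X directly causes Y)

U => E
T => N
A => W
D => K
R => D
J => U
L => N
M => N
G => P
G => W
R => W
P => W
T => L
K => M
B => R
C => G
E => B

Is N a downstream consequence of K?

Yes

There is a causal chain: K → M → N.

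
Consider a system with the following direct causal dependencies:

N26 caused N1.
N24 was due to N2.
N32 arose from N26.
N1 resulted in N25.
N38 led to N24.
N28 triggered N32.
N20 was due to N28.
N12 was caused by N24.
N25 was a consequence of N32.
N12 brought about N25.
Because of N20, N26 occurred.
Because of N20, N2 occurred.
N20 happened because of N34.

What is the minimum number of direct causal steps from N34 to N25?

4

Shortest chain: N34 → N20 → N26 → N1 → N25.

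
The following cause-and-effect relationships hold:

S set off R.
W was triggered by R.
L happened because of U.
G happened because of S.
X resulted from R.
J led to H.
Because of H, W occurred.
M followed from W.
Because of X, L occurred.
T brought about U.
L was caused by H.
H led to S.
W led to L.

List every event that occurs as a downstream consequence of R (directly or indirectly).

L, M, W, X

Direct effects: W, X.
2 steps out: M, L.
Not reachable from it: T, J, H, U, S, G.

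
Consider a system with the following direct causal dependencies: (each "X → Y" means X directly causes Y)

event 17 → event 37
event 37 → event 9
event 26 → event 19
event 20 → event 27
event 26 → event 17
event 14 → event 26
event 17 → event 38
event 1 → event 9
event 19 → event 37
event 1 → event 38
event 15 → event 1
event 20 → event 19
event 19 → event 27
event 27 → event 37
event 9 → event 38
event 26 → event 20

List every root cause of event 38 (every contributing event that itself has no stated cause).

event 14, event 15

Tracing upstream from event 38: event 38 ← event 17 ← event 26 ← event 14.
A separate upstream branch: event 38 ← event 1 ← event 15.
Each of those chain origins has no stated cause.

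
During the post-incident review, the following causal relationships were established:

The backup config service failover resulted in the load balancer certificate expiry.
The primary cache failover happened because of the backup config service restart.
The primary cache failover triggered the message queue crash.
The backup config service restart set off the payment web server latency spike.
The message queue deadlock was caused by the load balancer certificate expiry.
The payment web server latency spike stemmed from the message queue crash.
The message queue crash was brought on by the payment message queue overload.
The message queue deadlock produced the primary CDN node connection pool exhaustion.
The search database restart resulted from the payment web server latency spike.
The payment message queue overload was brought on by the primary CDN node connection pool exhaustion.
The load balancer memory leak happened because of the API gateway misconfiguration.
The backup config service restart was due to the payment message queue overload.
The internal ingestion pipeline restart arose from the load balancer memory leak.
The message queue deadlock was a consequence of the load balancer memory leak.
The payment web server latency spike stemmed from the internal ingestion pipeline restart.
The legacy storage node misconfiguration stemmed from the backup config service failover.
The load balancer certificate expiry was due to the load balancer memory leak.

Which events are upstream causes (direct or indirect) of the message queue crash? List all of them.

the API gateway misconfiguration, the backup config service failover, the backup config service restart, the load balancer certificate expiry, the load balancer memory leak, the message queue deadlock, the payment message queue overload, the primary CDN node connection pool exhaustion, the primary cache failover

Immediate causes of the message queue crash: the payment message queue overload, the primary cache failover.
Further upstream: the API gateway misconfiguration, the load balancer memory leak, the backup config service failover, the load balancer certificate expiry, the message queue deadlock, the primary CDN node connection pool exhaustion, the backup config service restart.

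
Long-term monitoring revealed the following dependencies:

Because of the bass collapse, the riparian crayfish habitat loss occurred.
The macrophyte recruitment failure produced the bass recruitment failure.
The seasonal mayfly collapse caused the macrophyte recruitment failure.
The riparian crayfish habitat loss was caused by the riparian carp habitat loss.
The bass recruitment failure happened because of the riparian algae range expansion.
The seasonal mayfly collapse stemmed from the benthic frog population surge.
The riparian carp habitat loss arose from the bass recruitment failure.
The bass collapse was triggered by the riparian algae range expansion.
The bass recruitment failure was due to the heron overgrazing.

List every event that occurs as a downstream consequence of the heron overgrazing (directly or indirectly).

Direct effects: the bass recruitment failure.
2 steps out: the riparian carp habitat loss.
3 steps out: the riparian crayfish habitat loss.
Not reachable from it: the benthic frog population surge, the seasonal mayfly collapse, the riparian algae range expansion, the bass collapse, the macrophyte recruitment failure.

the bass recruitment failure, the riparian carp habitat loss, the riparian crayfish habitat loss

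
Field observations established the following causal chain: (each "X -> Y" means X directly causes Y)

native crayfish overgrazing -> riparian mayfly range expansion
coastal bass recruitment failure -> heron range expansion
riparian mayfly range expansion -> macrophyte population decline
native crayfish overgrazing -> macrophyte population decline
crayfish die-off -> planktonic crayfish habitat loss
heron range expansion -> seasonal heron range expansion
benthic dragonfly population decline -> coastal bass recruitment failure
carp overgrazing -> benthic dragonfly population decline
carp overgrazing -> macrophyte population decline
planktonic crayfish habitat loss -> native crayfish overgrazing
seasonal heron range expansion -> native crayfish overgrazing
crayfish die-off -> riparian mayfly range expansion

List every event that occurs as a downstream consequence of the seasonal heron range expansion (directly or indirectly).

Direct effects: the native crayfish overgrazing.
2 steps out: the riparian mayfly range expansion, the macrophyte population decline.
Not reachable from it: the carp overgrazing, the benthic dragonfly population decline, the coastal bass recruitment failure, the heron range expansion, the crayfish die-off, the planktonic crayfish habitat loss.

the macrophyte population decline, the native crayfish overgrazing, the riparian mayfly range expansion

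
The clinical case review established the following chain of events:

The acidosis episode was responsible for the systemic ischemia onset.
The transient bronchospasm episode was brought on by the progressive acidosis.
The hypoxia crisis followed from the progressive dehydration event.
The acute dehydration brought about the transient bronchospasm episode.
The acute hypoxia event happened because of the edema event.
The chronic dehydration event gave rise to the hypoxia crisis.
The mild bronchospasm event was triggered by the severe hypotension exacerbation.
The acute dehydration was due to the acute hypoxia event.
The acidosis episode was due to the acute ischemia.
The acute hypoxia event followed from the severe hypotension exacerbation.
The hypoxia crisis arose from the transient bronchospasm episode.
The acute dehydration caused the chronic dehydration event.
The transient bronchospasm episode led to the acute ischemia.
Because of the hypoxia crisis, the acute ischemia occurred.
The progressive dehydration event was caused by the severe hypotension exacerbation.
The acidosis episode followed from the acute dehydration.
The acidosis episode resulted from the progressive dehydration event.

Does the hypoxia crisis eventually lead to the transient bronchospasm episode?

No

The hypoxia crisis leads to the acute ischemia, the acidosis episode, the systemic ischemia onset; the transient bronchospasm episode is not among them.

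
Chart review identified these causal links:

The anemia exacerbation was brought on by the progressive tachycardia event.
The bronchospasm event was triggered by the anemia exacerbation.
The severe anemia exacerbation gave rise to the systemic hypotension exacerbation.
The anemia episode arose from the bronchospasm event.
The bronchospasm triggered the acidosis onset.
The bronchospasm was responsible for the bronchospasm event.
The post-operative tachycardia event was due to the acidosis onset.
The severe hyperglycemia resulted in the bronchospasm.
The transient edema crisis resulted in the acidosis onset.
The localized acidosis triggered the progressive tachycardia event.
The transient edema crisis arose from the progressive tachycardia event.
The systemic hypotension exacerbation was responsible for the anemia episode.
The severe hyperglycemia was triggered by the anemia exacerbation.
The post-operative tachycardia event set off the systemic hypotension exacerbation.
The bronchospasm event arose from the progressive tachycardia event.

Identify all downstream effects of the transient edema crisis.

the acidosis onset, the anemia episode, the post-operative tachycardia event, the systemic hypotension exacerbation

Direct effects: the acidosis onset.
2 steps out: the post-operative tachycardia event.
3 steps out: the systemic hypotension exacerbation.
4 steps out: the anemia episode.
Not reachable from it: the localized acidosis, the progressive tachycardia event, the anemia exacerbation, the severe hyperglycemia, the bronchospasm, the bronchospasm event, the severe anemia exacerbation.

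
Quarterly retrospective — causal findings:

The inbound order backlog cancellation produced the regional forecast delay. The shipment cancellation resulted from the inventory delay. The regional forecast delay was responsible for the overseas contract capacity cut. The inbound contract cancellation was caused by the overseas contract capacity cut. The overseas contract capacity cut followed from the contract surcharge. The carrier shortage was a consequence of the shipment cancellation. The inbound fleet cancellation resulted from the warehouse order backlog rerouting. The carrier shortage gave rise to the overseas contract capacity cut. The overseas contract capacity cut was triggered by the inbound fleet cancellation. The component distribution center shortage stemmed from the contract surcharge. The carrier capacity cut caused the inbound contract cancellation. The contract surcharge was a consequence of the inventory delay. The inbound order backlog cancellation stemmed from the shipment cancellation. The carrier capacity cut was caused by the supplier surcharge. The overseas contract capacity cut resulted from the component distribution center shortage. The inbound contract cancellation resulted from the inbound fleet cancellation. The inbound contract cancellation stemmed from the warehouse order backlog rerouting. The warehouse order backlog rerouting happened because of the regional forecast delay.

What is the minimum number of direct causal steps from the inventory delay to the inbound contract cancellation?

3

Shortest chain: the inventory delay → the contract surcharge → the overseas contract capacity cut → the inbound contract cancellation.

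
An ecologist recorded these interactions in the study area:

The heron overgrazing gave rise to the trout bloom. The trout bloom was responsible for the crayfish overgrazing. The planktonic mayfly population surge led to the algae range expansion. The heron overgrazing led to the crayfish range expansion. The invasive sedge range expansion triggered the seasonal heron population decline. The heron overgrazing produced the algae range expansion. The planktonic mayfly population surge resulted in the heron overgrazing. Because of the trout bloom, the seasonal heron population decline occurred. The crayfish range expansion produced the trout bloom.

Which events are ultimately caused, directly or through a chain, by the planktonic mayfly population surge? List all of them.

the algae range expansion, the crayfish overgrazing, the crayfish range expansion, the heron overgrazing, the seasonal heron population decline, the trout bloom

Direct effects: the heron overgrazing, the algae range expansion.
2 steps out: the crayfish range expansion, the trout bloom.
3 steps out: the seasonal heron population decline, the crayfish overgrazing.
Not reachable from it: the invasive sedge range expansion.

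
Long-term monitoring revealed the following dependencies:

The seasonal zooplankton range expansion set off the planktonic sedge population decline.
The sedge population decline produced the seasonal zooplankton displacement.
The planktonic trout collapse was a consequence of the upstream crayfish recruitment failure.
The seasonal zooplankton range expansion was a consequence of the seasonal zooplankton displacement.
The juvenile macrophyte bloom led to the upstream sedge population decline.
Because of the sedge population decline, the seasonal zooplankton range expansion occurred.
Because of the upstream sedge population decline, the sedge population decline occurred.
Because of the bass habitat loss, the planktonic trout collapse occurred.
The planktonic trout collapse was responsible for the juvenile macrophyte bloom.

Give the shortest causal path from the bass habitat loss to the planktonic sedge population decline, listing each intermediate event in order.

the bass habitat loss → the planktonic trout collapse → the juvenile macrophyte bloom → the upstream sedge population decline → the sedge population decline → the seasonal zooplankton range expansion → the planktonic sedge population decline

the bass habitat loss → the planktonic trout collapse
the planktonic trout collapse → the juvenile macrophyte bloom
the juvenile macrophyte bloom → the upstream sedge population decline
the upstream sedge population decline → the sedge population decline
the sedge population decline → the seasonal zooplankton range expansion
the seasonal zooplankton range expansion → the planktonic sedge population decline
Length: 6 steps.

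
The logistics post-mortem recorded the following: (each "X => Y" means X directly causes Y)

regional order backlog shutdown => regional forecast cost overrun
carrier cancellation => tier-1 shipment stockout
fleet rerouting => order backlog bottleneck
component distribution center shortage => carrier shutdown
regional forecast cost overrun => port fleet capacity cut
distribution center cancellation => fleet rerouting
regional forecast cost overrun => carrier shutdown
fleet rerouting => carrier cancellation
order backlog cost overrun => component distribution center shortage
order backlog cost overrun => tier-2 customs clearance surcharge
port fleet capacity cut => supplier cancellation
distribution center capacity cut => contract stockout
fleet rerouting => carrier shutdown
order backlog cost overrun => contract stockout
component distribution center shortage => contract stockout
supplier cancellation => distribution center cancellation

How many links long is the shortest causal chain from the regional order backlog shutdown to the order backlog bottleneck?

6

Shortest chain: the regional order backlog shutdown → the regional forecast cost overrun → the port fleet capacity cut → the supplier cancellation → the distribution center cancellation → the fleet rerouting → the order backlog bottleneck.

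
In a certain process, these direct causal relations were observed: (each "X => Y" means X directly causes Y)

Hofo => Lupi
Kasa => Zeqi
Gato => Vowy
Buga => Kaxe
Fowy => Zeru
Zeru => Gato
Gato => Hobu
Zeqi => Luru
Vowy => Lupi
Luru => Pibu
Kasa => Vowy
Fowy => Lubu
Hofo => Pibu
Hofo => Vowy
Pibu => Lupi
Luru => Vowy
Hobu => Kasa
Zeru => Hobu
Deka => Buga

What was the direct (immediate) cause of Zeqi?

Kasa

Upstream contributors include Fowy, Zeru, Gato, Hobu, but only Kasa feeds directly into Zeqi.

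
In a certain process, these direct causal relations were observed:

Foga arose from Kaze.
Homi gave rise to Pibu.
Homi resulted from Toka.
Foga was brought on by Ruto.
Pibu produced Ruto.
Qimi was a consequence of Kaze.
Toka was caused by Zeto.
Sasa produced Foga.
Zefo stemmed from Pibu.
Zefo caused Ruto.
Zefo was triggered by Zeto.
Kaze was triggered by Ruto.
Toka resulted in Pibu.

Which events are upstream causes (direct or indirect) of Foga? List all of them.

Immediate causes of Foga: Sasa, Ruto, Kaze.
Further upstream: Zeto, Toka, Homi, Pibu, Zefo.

Homi, Kaze, Pibu, Ruto, Sasa, Toka, Zefo, Zeto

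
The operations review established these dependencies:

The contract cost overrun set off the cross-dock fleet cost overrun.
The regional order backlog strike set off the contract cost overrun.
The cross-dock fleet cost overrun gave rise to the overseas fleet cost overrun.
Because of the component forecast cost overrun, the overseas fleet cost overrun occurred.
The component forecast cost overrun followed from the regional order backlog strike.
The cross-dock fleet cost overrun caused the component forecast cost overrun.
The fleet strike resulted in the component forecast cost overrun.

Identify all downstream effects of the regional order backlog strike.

the component forecast cost overrun, the contract cost overrun, the cross-dock fleet cost overrun, the overseas fleet cost overrun

Direct effects: the contract cost overrun, the component forecast cost overrun.
2 steps out: the cross-dock fleet cost overrun, the overseas fleet cost overrun.
Not reachable from it: the fleet strike.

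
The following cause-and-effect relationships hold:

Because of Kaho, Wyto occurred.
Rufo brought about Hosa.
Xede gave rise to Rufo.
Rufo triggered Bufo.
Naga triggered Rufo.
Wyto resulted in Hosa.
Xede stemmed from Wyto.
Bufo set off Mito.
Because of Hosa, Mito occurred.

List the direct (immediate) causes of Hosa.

Rufo, Wyto

Upstream contributors include Kaho, Naga, Xede, but only Rufo, Wyto feed directly into Hosa.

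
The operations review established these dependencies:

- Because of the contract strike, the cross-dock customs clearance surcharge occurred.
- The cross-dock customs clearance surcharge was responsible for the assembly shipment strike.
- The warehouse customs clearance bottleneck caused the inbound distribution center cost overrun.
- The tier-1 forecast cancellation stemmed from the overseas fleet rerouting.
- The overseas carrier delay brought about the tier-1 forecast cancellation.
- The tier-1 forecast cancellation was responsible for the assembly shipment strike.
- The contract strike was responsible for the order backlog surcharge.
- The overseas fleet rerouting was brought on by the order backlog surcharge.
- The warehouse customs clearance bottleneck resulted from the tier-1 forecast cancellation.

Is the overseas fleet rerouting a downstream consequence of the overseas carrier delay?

The overseas carrier delay leads to the tier-1 forecast cancellation, the warehouse customs clearance bottleneck, the inbound distribution center cost overrun, the assembly shipment strike; the overseas fleet rerouting is not among them.

No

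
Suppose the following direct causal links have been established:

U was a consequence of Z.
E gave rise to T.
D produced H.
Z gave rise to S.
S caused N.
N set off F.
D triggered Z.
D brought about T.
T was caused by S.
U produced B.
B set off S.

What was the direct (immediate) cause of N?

Upstream contributors include D, Z, U, B, but only S feeds directly into N.

S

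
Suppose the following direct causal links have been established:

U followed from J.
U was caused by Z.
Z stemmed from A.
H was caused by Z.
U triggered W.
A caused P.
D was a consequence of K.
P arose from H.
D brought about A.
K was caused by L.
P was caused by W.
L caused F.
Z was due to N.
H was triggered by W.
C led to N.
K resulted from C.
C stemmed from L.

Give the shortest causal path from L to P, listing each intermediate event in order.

L → K → D → A → P

L → K
K → D
D → A
A → P
Length: 4 steps.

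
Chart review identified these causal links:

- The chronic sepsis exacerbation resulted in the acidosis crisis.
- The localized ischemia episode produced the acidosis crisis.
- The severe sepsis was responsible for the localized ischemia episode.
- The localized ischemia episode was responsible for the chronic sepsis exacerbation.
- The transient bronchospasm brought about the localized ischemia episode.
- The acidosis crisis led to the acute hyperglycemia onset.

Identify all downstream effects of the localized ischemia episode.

Direct effects: the chronic sepsis exacerbation, the acidosis crisis.
2 steps out: the acute hyperglycemia onset.
Not reachable from it: the severe sepsis, the transient bronchospasm.

the acidosis crisis, the acute hyperglycemia onset, the chronic sepsis exacerbation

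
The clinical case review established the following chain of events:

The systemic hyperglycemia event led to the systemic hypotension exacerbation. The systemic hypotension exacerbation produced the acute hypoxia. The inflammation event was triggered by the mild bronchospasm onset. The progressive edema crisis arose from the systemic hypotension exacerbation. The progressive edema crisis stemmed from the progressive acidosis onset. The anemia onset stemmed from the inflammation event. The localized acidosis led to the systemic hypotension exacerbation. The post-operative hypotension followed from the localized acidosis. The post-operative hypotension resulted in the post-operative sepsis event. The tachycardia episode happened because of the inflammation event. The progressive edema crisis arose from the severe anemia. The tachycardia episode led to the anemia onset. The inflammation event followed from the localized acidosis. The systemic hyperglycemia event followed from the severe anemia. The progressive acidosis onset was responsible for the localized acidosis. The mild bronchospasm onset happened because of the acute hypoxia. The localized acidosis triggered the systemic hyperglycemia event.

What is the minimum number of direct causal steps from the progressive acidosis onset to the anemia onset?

Shortest chain: the progressive acidosis onset → the localized acidosis → the inflammation event → the anemia onset.

3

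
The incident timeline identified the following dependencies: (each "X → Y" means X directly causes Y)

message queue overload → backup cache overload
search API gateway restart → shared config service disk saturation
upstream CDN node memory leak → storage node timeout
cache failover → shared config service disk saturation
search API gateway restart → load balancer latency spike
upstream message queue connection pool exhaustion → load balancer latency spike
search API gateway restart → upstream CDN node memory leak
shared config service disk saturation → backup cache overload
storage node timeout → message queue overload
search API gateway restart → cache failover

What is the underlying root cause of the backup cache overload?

Tracing upstream from the backup cache overload: the backup cache overload ← the shared config service disk saturation ← the search API gateway restart.
The search API gateway restart has no stated cause, so it is the root.

the search API gateway restart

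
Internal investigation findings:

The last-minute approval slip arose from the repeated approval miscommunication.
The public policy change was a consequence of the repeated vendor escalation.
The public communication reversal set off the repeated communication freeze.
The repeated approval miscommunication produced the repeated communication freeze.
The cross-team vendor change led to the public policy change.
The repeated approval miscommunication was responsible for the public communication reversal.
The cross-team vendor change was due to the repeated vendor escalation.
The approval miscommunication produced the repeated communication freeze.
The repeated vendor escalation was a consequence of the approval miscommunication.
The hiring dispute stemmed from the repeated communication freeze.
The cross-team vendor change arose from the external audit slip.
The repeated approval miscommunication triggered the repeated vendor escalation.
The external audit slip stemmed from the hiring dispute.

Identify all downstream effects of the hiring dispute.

Direct effects: the external audit slip.
2 steps out: the cross-team vendor change.
3 steps out: the public policy change.
Not reachable from it: the approval miscommunication, the repeated approval miscommunication, the public communication reversal, the repeated communication freeze, the last-minute approval slip, the repeated vendor escalation.

the cross-team vendor change, the external audit slip, the public policy change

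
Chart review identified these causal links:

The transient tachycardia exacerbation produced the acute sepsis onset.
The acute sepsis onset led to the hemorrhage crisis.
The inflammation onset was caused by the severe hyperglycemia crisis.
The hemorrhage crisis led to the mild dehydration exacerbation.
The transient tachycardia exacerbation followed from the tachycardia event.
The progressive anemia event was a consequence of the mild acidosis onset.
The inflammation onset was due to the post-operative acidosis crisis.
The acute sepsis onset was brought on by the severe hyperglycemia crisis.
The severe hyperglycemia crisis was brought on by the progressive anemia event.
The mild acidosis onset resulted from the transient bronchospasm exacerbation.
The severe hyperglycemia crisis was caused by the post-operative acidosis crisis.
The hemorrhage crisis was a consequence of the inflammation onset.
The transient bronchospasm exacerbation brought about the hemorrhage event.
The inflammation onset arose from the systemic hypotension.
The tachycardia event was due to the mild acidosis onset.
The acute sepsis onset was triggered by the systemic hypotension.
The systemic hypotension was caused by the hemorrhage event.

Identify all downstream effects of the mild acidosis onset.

the acute sepsis onset, the hemorrhage crisis, the inflammation onset, the mild dehydration exacerbation, the progressive anemia event, the severe hyperglycemia crisis, the tachycardia event, the transient tachycardia exacerbation

Direct effects: the tachycardia event, the progressive anemia event.
2 steps out: the transient tachycardia exacerbation, the severe hyperglycemia crisis.
3 steps out: the acute sepsis onset, the inflammation onset.
4 steps out: the hemorrhage crisis.
5 steps out: the mild dehydration exacerbation.
Not reachable from it: the transient bronchospasm exacerbation, the hemorrhage event, the systemic hypotension, the post-operative acidosis crisis.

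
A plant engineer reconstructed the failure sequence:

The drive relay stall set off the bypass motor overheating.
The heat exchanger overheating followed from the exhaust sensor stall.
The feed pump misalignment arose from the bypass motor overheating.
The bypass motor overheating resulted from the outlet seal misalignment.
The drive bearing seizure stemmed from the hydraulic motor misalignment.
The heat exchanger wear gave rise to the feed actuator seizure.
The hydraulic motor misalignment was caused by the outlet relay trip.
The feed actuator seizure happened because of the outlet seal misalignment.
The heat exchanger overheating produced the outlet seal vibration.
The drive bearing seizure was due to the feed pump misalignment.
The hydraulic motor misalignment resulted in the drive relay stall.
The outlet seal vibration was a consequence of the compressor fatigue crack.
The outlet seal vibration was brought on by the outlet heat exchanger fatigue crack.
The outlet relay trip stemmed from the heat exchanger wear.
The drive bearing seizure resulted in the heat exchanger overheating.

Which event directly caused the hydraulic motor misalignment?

the outlet relay trip

Upstream contributors include the heat exchanger wear, but only the outlet relay trip feeds directly into the hydraulic motor misalignment.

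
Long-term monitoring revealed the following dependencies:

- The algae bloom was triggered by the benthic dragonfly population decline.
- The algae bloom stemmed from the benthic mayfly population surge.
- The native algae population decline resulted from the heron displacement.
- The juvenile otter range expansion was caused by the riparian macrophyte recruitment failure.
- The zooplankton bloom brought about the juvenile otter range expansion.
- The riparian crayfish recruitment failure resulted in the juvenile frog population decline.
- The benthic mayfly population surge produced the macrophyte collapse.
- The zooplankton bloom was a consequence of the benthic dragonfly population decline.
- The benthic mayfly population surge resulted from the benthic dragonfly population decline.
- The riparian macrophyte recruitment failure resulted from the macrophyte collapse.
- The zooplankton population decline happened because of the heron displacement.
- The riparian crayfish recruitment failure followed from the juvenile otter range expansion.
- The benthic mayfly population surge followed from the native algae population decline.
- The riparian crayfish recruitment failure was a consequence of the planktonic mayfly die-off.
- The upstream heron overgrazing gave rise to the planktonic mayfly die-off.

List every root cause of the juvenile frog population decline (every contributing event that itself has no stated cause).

Tracing upstream from the juvenile frog population decline: the juvenile frog population decline ← the riparian crayfish recruitment failure ← the juvenile otter range expansion ← the zooplankton bloom ← the benthic dragonfly population decline.
A separate upstream branch: the juvenile frog population decline ← the riparian crayfish recruitment failure ← the juvenile otter range expansion ← the riparian macrophyte recruitment failure ← the macrophyte collapse ← the benthic mayfly population surge ← the native algae population decline ← the heron displacement.
A separate upstream branch: the juvenile frog population decline ← the riparian crayfish recruitment failure ← the planktonic mayfly die-off ← the upstream heron overgrazing.
Each of those chain origins has no stated cause.

the benthic dragonfly population decline, the heron displacement, the upstream heron overgrazing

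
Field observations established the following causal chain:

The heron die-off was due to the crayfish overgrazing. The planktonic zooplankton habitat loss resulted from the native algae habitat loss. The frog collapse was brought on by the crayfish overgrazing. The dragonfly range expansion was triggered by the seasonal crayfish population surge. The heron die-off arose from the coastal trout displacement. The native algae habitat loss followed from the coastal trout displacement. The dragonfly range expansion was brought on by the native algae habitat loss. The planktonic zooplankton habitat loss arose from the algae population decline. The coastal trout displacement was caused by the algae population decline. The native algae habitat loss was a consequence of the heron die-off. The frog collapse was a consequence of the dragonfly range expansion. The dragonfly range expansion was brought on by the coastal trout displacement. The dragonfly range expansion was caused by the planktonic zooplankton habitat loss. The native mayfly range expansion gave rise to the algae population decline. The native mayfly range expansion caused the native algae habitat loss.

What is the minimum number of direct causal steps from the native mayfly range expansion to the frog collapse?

3

Shortest chain: the native mayfly range expansion → the native algae habitat loss → the dragonfly range expansion → the frog collapse.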